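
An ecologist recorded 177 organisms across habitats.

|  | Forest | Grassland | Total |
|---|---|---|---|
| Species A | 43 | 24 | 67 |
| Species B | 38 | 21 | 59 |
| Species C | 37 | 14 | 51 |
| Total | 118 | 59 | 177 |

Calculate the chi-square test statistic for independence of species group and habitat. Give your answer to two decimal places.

Grand total N = 177.
Expected counts (row total × column total / N):
  Species A, Forest: 67×118/177 = 44.667
  Species A, Grassland: 67×59/177 = 22.333
  Species B, Forest: 59×118/177 = 39.333
  Species B, Grassland: 59×59/177 = 19.667
  Species C, Forest: 51×118/177 = 34.000
  Species C, Grassland: 51×59/177 = 17.000
Contributions (O − E)²/E:
  (43 − 44.667)²/44.667 = 0.0622
  (24 − 22.333)²/22.333 = 0.1244
  (38 − 39.333)²/39.333 = 0.0452
  (21 − 19.667)²/19.667 = 0.0903
  (37 − 34.000)²/34.000 = 0.2647
  (14 − 17.000)²/17.000 = 0.5294
χ² = 0.0622 + 0.1244 + 0.0452 + 0.0903 + 0.2647 + 0.5294 = 1.12

1.12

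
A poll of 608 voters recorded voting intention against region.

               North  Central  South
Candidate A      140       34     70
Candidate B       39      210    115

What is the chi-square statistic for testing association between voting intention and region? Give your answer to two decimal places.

Row totals: 244, 364. Column totals: 179, 244, 185. Grand total N = 608.
Expected counts (row total × column total / N):
  Candidate A, North: 244×179/608 = 71.836
  Candidate A, Central: 244×244/608 = 97.921
  Candidate A, South: 244×185/608 = 74.243
  Candidate B, North: 364×179/608 = 107.164
  Candidate B, Central: 364×244/608 = 146.079
  Candidate B, South: 364×185/608 = 110.757
Contributions (O − E)²/E:
  (140 − 71.836)²/71.836 = 64.6797
  (34 − 97.921)²/97.921 = 41.7264
  (70 − 74.243)²/74.243 = 0.2425
  (39 − 107.164)²/107.164 = 43.3572
  (210 − 146.079)²/146.079 = 27.9704
  (115 − 110.757)²/110.757 = 0.1625
χ² = 64.6797 + 41.7264 + 0.2425 + 43.3572 + 27.9704 + 0.1625 = 178.14

178.14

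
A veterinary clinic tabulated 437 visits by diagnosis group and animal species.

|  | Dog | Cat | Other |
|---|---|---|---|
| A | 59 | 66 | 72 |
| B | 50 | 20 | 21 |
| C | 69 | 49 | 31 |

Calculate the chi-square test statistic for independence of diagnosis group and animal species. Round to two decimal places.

22.79

Row totals: 197, 91, 149. Column totals: 178, 135, 124. Grand total N = 437.
Expected counts (row total × column total / N):
  A, Dog: 197×178/437 = 80.243
  A, Cat: 197×135/437 = 60.858
  A, Other: 197×124/437 = 55.899
  B, Dog: 91×178/437 = 37.066
  B, Cat: 91×135/437 = 28.112
  B, Other: 91×124/437 = 25.822
  C, Dog: 149×178/437 = 60.691
  C, Cat: 149×135/437 = 46.030
  C, Other: 149×124/437 = 42.279
Contributions (O − E)²/E:
  (59 − 80.243)²/80.243 = 5.6237
  (66 − 60.858)²/60.858 = 0.4345
  (72 − 55.899)²/55.899 = 4.6377
  (50 − 37.066)²/37.066 = 4.5133
  (20 − 28.112)²/28.112 = 2.3408
  (21 − 25.822)²/25.822 = 0.9005
  (69 − 60.691)²/60.691 = 1.1376
  (49 − 46.030)²/46.030 = 0.1916
  (31 − 42.279)²/42.279 = 3.0090
χ² = 5.6237 + 0.4345 + 4.6377 + 4.5133 + 2.3408 + 0.9005 + 1.1376 + 0.1916 + 3.0090 = 22.79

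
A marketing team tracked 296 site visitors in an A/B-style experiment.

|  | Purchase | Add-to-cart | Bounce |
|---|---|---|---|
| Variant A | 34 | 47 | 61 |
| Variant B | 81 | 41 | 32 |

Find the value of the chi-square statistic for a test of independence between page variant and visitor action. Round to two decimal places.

28.22

Row totals: 142, 154. Column totals: 115, 88, 93. Grand total N = 296.
Expected counts (row total × column total / N):
  Variant A, Purchase: 142×115/296 = 55.169
  Variant A, Add-to-cart: 142×88/296 = 42.216
  Variant A, Bounce: 142×93/296 = 44.615
  Variant B, Purchase: 154×115/296 = 59.831
  Variant B, Add-to-cart: 154×88/296 = 45.784
  Variant B, Bounce: 154×93/296 = 48.385
Contributions (O − E)²/E:
  (34 − 55.169)²/55.169 = 8.1228
  (47 − 42.216)²/42.216 = 0.5421
  (61 − 44.615)²/44.615 = 6.0174
  (81 − 59.831)²/59.831 = 7.4899
  (41 − 45.784)²/45.784 = 0.4999
  (32 − 48.385)²/48.385 = 5.5486
χ² = 8.1228 + 0.5421 + 6.0174 + 7.4899 + 0.4999 + 5.5486 = 28.22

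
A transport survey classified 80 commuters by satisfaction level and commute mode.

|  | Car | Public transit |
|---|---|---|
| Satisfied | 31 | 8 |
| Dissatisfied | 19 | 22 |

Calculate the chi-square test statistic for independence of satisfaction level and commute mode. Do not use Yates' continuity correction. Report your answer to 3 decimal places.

Row totals: 39, 41. Column totals: 50, 30. Grand total N = 80.
Expected counts (row total × column total / N):
  Satisfied, Car: 39×50/80 = 24.3750
  Satisfied, Public transit: 39×30/80 = 14.6250
  Dissatisfied, Car: 41×50/80 = 25.6250
  Dissatisfied, Public transit: 41×30/80 = 15.3750
Contributions (O − E)²/E:
  (31 − 24.3750)²/24.3750 = 1.8006
  (8 − 14.6250)²/14.6250 = 3.0011
  (19 − 25.6250)²/25.6250 = 1.7128
  (22 − 15.3750)²/15.3750 = 2.8547
χ² = 1.8006 + 3.0011 + 1.7128 + 2.8547 = 9.369

9.369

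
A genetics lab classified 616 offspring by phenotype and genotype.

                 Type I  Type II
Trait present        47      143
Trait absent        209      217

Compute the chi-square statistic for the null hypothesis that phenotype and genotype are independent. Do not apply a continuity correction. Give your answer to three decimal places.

Row totals: 190, 426. Column totals: 256, 360. Grand total N = 616.
Expected counts (row total × column total / N):
  Trait present, Type I: 190×256/616 = 78.9610
  Trait present, Type II: 190×360/616 = 111.0390
  Trait absent, Type I: 426×256/616 = 177.0390
  Trait absent, Type II: 426×360/616 = 248.9610
Contributions (O − E)²/E:
  (47 − 78.9610)²/78.9610 = 12.9368
  (143 − 111.0390)²/111.0390 = 9.1995
  (209 − 177.0390)²/177.0390 = 5.7699
  (217 − 248.9610)²/248.9610 = 4.1031
χ² = 12.9368 + 9.1995 + 5.7699 + 4.1031 = 32.009

32.009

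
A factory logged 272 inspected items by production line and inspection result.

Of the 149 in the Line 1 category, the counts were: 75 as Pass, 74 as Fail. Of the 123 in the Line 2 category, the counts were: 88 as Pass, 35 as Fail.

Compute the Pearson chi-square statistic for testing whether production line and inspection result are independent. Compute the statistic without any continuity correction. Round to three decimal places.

Row totals: 149, 123. Column totals: 163, 109. Grand total N = 272.
Expected counts (row total × column total / N):
  Line 1, Pass: 149×163/272 = 89.2904
  Line 1, Fail: 149×109/272 = 59.7096
  Line 2, Pass: 123×163/272 = 73.7096
  Line 2, Fail: 123×109/272 = 49.2904
Contributions (O − E)²/E:
  (75 − 89.2904)²/89.2904 = 2.2871
  (74 − 59.7096)²/59.7096 = 3.4201
  (88 − 73.7096)²/73.7096 = 2.7705
  (35 − 49.2904)²/49.2904 = 4.1431
χ² = 2.2871 + 3.4201 + 2.7705 + 4.1431 = 12.621

12.621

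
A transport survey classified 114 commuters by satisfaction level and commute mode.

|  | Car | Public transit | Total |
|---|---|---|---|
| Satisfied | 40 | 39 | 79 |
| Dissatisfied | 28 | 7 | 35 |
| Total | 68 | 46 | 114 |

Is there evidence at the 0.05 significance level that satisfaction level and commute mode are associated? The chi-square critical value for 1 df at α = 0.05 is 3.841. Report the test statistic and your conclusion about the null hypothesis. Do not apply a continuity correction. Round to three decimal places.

Grand total N = 114.
Expected counts (row total × column total / N):
  Satisfied, Car: 79×68/114 = 47.1228
  Satisfied, Public transit: 79×46/114 = 31.8772
  Dissatisfied, Car: 35×68/114 = 20.8772
  Dissatisfied, Public transit: 35×46/114 = 14.1228
Contributions (O − E)²/E:
  (40 − 47.1228)²/47.1228 = 1.0766
  (39 − 31.8772)²/31.8772 = 1.5916
  (28 − 20.8772)²/20.8772 = 2.4301
  (7 − 14.1228)²/14.1228 = 3.5924
χ² = 1.0766 + 1.5916 + 2.4301 + 3.5924 = 8.691
df = (2−1)(2−1) = 1. Since 8.691 > 3.841, reject the null hypothesis of independence at α = 0.05.

8.691; reject H₀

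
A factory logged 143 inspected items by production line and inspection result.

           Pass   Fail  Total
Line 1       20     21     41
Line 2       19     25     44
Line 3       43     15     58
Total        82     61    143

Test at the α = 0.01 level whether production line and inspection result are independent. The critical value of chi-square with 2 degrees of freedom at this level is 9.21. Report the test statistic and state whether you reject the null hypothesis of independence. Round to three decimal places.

Grand total N = 143.
Expected counts (row total × column total / N):
  Line 1, Pass: 41×82/143 = 23.51049
  Line 1, Fail: 41×61/143 = 17.48951
  Line 2, Pass: 44×82/143 = 25.23077
  Line 2, Fail: 44×61/143 = 18.76923
  Line 3, Pass: 58×82/143 = 33.25874
  Line 3, Fail: 58×61/143 = 24.74126
Contributions (O − E)²/E:
  (20 − 23.51049)²/23.51049 = 0.5242
  (21 − 17.48951)²/17.48951 = 0.7046
  (19 − 25.23077)²/25.23077 = 1.5387
  (25 − 18.76923)²/18.76923 = 2.0684
  (43 − 33.25874)²/33.25874 = 2.8531
  (15 − 24.74126)²/24.74126 = 3.8354
χ² = 0.5242 + 0.7046 + 1.5387 + 2.0684 + 2.8531 + 3.8354 = 11.524
df = (3−1)(2−1) = 2. Since 11.524 > 9.21, reject the null hypothesis of independence at α = 0.01.

11.524; reject H₀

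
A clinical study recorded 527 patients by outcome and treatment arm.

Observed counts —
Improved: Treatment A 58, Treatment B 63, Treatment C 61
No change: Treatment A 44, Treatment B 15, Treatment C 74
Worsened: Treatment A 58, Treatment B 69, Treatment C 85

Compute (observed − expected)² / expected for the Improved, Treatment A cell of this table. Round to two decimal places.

0.14

Row total (Improved) = 182; column total (Treatment A) = 160; N = 527.
Expected count E = 182 × 160 / 527 = 55.256.
Contribution = (O − E)²/E = (58 − 55.256)² / 55.256 = 0.14.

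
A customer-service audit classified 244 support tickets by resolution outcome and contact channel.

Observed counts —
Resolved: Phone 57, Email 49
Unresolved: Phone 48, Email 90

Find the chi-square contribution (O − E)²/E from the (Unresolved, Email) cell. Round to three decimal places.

1.649

Row total (Unresolved) = 138; column total (Email) = 139; N = 244.
Expected count E = 138 × 139 / 244 = 78.6148.
Contribution = (O − E)²/E = (90 − 78.6148)² / 78.6148 = 1.649.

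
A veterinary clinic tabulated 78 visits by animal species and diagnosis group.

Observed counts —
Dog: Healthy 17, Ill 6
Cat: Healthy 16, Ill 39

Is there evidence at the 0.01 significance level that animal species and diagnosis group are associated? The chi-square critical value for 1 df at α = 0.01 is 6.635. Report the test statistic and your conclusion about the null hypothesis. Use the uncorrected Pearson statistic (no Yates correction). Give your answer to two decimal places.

13.35; reject H₀

Row totals: 23, 55. Column totals: 33, 45. Grand total N = 78.
Expected counts (row total × column total / N):
  Dog, Healthy: 23×33/78 = 9.731
  Dog, Ill: 23×45/78 = 13.269
  Cat, Healthy: 55×33/78 = 23.269
  Cat, Ill: 55×45/78 = 31.731
Contributions (O − E)²/E:
  (17 − 9.731)²/9.731 = 5.4299
  (6 − 13.269)²/13.269 = 3.9821
  (16 − 23.269)²/23.269 = 2.2708
  (39 − 31.731)²/31.731 = 1.6652
χ² = 5.4299 + 3.9821 + 2.2708 + 1.6652 = 13.35
df = (2−1)(2−1) = 1. Since 13.35 > 6.635, reject the null hypothesis of independence at α = 0.01.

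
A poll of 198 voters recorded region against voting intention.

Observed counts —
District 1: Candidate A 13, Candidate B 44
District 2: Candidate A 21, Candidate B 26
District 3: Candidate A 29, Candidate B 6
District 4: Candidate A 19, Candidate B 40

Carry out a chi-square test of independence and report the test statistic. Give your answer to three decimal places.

35.179

Row totals: 57, 47, 35, 59. Column totals: 82, 116. Grand total N = 198.
Expected counts (row total × column total / N):
  District 1, Candidate A: 57×82/198 = 23.60606
  District 1, Candidate B: 57×116/198 = 33.39394
  District 2, Candidate A: 47×82/198 = 19.46465
  District 2, Candidate B: 47×116/198 = 27.53535
  District 3, Candidate A: 35×82/198 = 14.49495
  District 3, Candidate B: 35×116/198 = 20.50505
  District 4, Candidate A: 59×82/198 = 24.43434
  District 4, Candidate B: 59×116/198 = 34.56566
Contributions (O − E)²/E:
  (13 − 23.60606)²/23.60606 = 4.7652
  (44 − 33.39394)²/33.39394 = 3.3685
  (21 − 19.46465)²/19.46465 = 0.1211
  (26 − 27.53535)²/27.53535 = 0.0856
  (29 − 14.49495)²/14.49495 = 14.5152
  (6 − 20.50505)²/20.50505 = 10.2607
  (19 − 24.43434)²/24.43434 = 1.2086
  (40 − 34.56566)²/34.56566 = 0.8544
χ² = 4.7652 + 3.3685 + 0.1211 + 0.0856 + 14.5152 + 10.2607 + 1.2086 + 0.8544 = 35.179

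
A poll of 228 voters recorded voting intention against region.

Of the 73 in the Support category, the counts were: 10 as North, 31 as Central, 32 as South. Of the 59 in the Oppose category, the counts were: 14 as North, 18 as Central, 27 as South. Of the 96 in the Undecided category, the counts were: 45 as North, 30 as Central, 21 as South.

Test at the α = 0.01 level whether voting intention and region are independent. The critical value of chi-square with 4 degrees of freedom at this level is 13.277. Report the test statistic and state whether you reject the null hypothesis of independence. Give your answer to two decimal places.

Row totals: 73, 59, 96. Column totals: 69, 79, 80. Grand total N = 228.
Expected counts (row total × column total / N):
  Support, North: 73×69/228 = 22.092
  Support, Central: 73×79/228 = 25.294
  Support, South: 73×80/228 = 25.614
  Oppose, North: 59×69/228 = 17.855
  Oppose, Central: 59×79/228 = 20.443
  Oppose, South: 59×80/228 = 20.702
  Undecided, North: 96×69/228 = 29.053
  Undecided, Central: 96×79/228 = 33.263
  Undecided, South: 96×80/228 = 33.684
Contributions (O − E)²/E:
  (10 − 22.092)²/22.092 = 6.6185
  (31 − 25.294)²/25.294 = 1.2872
  (32 − 25.614)²/25.614 = 1.5921
  (14 − 17.855)²/17.855 = 0.8323
  (18 − 20.443)²/20.443 = 0.2919
  (27 − 20.702)²/20.702 = 1.9160
  (45 − 29.053)²/29.053 = 8.7532
  (30 − 33.263)²/33.263 = 0.3201
  (21 − 33.684)²/33.684 = 4.7763
χ² = 6.6185 + 1.2872 + 1.5921 + 0.8323 + 0.2919 + 1.9160 + 8.7532 + 0.3201 + 4.7763 = 26.39
df = (3−1)(3−1) = 4. Since 26.39 > 13.277, reject the null hypothesis of independence at α = 0.01.

26.39; reject H₀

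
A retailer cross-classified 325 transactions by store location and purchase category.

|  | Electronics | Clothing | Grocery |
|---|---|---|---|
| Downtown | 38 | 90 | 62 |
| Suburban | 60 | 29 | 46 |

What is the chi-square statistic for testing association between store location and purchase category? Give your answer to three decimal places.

Row totals: 190, 135. Column totals: 98, 119, 108. Grand total N = 325.
Expected counts (row total × column total / N):
  Downtown, Electronics: 190×98/325 = 57.2923
  Downtown, Clothing: 190×119/325 = 69.5692
  Downtown, Grocery: 190×108/325 = 63.1385
  Suburban, Electronics: 135×98/325 = 40.7077
  Suburban, Clothing: 135×119/325 = 49.4308
  Suburban, Grocery: 135×108/325 = 44.8615
Contributions (O − E)²/E:
  (38 − 57.2923)²/57.2923 = 6.4964
  (90 − 69.5692)²/69.5692 = 6.0000
  (62 − 63.1385)²/63.1385 = 0.0205
  (60 − 40.7077)²/40.7077 = 9.1431
  (29 − 49.4308)²/49.4308 = 8.4445
  (46 − 44.8615)²/44.8615 = 0.0289
χ² = 6.4964 + 6.0000 + 0.0205 + 9.1431 + 8.4445 + 0.0289 = 30.133

30.133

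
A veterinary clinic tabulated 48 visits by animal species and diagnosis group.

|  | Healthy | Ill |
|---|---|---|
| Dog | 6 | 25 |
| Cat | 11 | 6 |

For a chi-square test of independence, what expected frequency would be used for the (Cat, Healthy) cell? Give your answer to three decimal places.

6.021

Row total (Cat) = 17; column total (Healthy) = 17; grand total N = 48.
Expected count = (row total × column total) / N = 17 × 17 / 48 = 6.021.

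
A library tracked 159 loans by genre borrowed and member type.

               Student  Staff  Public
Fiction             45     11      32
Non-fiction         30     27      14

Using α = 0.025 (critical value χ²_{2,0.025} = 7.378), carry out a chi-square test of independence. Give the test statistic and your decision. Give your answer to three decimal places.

Row totals: 88, 71. Column totals: 75, 38, 46. Grand total N = 159.
Expected counts (row total × column total / N):
  Fiction, Student: 88×75/159 = 41.5094
  Fiction, Staff: 88×38/159 = 21.0314
  Fiction, Public: 88×46/159 = 25.4591
  Non-fiction, Student: 71×75/159 = 33.4906
  Non-fiction, Staff: 71×38/159 = 16.9686
  Non-fiction, Public: 71×46/159 = 20.5409
Contributions (O − E)²/E:
  (45 − 41.5094)²/41.5094 = 0.2935
  (11 − 21.0314)²/21.0314 = 4.7847
  (32 − 25.4591)²/25.4591 = 1.6805
  (30 − 33.4906)²/33.4906 = 0.3638
  (27 − 16.9686)²/16.9686 = 5.9303
  (14 − 20.5409)²/20.5409 = 2.0828
χ² = 0.2935 + 4.7847 + 1.6805 + 0.3638 + 5.9303 + 2.0828 = 15.136
df = (2−1)(3−1) = 2. Since 15.136 > 7.378, reject the null hypothesis of independence at α = 0.025.

15.136; reject H₀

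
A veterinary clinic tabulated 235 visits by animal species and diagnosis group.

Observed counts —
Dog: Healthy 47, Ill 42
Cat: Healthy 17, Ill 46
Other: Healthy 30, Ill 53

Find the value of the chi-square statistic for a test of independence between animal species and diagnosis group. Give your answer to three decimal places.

11.045

Row totals: 89, 63, 83. Column totals: 94, 141. Grand total N = 235.
Expected counts (row total × column total / N):
  Dog, Healthy: 89×94/235 = 35.6000
  Dog, Ill: 89×141/235 = 53.4000
  Cat, Healthy: 63×94/235 = 25.2000
  Cat, Ill: 63×141/235 = 37.8000
  Other, Healthy: 83×94/235 = 33.2000
  Other, Ill: 83×141/235 = 49.8000
Contributions (O − E)²/E:
  (47 − 35.6000)²/35.6000 = 3.6506
  (42 − 53.4000)²/53.4000 = 2.4337
  (17 − 25.2000)²/25.2000 = 2.6683
  (46 − 37.8000)²/37.8000 = 1.7788
  (30 − 33.2000)²/33.2000 = 0.3084
  (53 − 49.8000)²/49.8000 = 0.2056
χ² = 3.6506 + 2.4337 + 2.6683 + 1.7788 + 0.3084 + 0.2056 = 11.045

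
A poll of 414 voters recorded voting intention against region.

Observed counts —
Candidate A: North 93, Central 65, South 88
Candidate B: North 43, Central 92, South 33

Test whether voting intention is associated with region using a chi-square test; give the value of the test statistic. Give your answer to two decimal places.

Row totals: 246, 168. Column totals: 136, 157, 121. Grand total N = 414.
Expected counts (row total × column total / N):
  Candidate A, North: 246×136/414 = 80.812
  Candidate A, Central: 246×157/414 = 93.290
  Candidate A, South: 246×121/414 = 71.899
  Candidate B, North: 168×136/414 = 55.188
  Candidate B, Central: 168×157/414 = 63.710
  Candidate B, South: 168×121/414 = 49.101
Contributions (O − E)²/E:
  (93 − 80.812)²/80.812 = 1.8382
  (65 − 93.290)²/93.290 = 8.5789
  (88 − 71.899)²/71.899 = 3.6056
  (43 − 55.188)²/55.188 = 2.6917
  (92 − 63.710)²/63.710 = 12.5620
  (33 − 49.101)²/49.101 = 5.2798
χ² = 1.8382 + 8.5789 + 3.6056 + 2.6917 + 12.5620 + 5.2798 = 34.56

34.56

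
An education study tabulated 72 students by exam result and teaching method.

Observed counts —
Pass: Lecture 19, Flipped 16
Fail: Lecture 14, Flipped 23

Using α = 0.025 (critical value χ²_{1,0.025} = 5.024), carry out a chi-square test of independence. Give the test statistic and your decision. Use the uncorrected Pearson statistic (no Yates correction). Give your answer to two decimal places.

1.96; fail to reject H₀

Row totals: 35, 37. Column totals: 33, 39. Grand total N = 72.
Expected counts (row total × column total / N):
  Pass, Lecture: 35×33/72 = 16.042
  Pass, Flipped: 35×39/72 = 18.958
  Fail, Lecture: 37×33/72 = 16.958
  Fail, Flipped: 37×39/72 = 20.042
Contributions (O − E)²/E:
  (19 − 16.042)²/16.042 = 0.5454
  (16 − 18.958)²/18.958 = 0.4615
  (14 − 16.958)²/16.958 = 0.5160
  (23 − 20.042)²/20.042 = 0.4366
χ² = 0.5454 + 0.4615 + 0.5160 + 0.4366 = 1.96
df = (2−1)(2−1) = 1. Since 1.96 < 5.024, fail to reject the null hypothesis of independence at α = 0.025.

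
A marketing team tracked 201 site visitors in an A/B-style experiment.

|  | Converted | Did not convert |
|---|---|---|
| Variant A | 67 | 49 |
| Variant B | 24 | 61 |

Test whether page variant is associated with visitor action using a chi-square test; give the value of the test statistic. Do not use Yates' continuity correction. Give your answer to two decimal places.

Row totals: 116, 85. Column totals: 91, 110. Grand total N = 201.
Expected counts (row total × column total / N):
  Variant A, Converted: 116×91/201 = 52.517
  Variant A, Did not convert: 116×110/201 = 63.483
  Variant B, Converted: 85×91/201 = 38.483
  Variant B, Did not convert: 85×110/201 = 46.517
Contributions (O − E)²/E:
  (67 − 52.517)²/52.517 = 3.9941
  (49 − 63.483)²/63.483 = 3.3041
  (24 − 38.483)²/38.483 = 5.4506
  (61 − 46.517)²/46.517 = 4.5093
χ² = 3.9941 + 3.3041 + 5.4506 + 4.5093 = 17.26

17.26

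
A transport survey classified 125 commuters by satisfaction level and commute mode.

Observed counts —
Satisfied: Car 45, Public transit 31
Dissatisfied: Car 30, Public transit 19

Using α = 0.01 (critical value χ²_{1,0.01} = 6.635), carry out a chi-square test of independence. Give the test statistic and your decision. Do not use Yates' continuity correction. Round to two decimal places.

Row totals: 76, 49. Column totals: 75, 50. Grand total N = 125.
Expected counts (row total × column total / N):
  Satisfied, Car: 76×75/125 = 45.600
  Satisfied, Public transit: 76×50/125 = 30.400
  Dissatisfied, Car: 49×75/125 = 29.400
  Dissatisfied, Public transit: 49×50/125 = 19.600
Contributions (O − E)²/E:
  (45 − 45.600)²/45.600 = 0.0079
  (31 − 30.400)²/30.400 = 0.0118
  (30 − 29.400)²/29.400 = 0.0122
  (19 − 19.600)²/19.600 = 0.0184
χ² = 0.0079 + 0.0118 + 0.0122 + 0.0184 = 0.05
df = (2−1)(2−1) = 1. Since 0.05 < 6.635, fail to reject the null hypothesis of independence at α = 0.01.

0.05; fail to reject H₀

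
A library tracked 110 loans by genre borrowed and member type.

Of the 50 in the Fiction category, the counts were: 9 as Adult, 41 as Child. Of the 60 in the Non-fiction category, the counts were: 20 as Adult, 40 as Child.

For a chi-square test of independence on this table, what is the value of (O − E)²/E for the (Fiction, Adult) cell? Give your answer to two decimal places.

1.33

Row total (Fiction) = 50; column total (Adult) = 29; N = 110.
Expected count E = 50 × 29 / 110 = 13.1818.
Contribution = (O − E)²/E = (9 − 13.1818)² / 13.1818 = 1.33.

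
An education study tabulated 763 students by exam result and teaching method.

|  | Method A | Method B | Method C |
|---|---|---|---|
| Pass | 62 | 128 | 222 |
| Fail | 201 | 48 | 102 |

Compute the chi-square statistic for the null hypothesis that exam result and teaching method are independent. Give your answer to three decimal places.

Row totals: 412, 351. Column totals: 263, 176, 324. Grand total N = 763.
Expected counts (row total × column total / N):
  Pass, Method A: 412×263/763 = 142.0131
  Pass, Method B: 412×176/763 = 95.0354
  Pass, Method C: 412×324/763 = 174.9515
  Fail, Method A: 351×263/763 = 120.9869
  Fail, Method B: 351×176/763 = 80.9646
  Fail, Method C: 351×324/763 = 149.0485
Contributions (O − E)²/E:
  (62 − 142.0131)²/142.0131 = 45.0810
  (128 − 95.0354)²/95.0354 = 11.4343
  (222 − 174.9515)²/174.9515 = 12.6524
  (201 − 120.9869)²/120.9869 = 52.9156
  (48 − 80.9646)²/80.9646 = 13.4215
  (102 − 149.0485)²/149.0485 = 14.8513
χ² = 45.0810 + 11.4343 + 12.6524 + 52.9156 + 13.4215 + 14.8513 = 150.356

150.356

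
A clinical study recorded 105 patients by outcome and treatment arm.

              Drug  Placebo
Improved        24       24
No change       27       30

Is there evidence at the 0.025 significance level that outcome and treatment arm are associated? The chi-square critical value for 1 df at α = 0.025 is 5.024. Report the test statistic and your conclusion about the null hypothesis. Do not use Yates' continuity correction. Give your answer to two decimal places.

Row totals: 48, 57. Column totals: 51, 54. Grand total N = 105.
Expected counts (row total × column total / N):
  Improved, Drug: 48×51/105 = 23.314
  Improved, Placebo: 48×54/105 = 24.686
  No change, Drug: 57×51/105 = 27.686
  No change, Placebo: 57×54/105 = 29.314
Contributions (O − E)²/E:
  (24 − 23.314)²/23.314 = 0.0202
  (24 − 24.686)²/24.686 = 0.0191
  (27 − 27.686)²/27.686 = 0.0170
  (30 − 29.314)²/29.314 = 0.0161
χ² = 0.0202 + 0.0191 + 0.0170 + 0.0161 = 0.07
df = (2−1)(2−1) = 1. Since 0.07 < 5.024, fail to reject the null hypothesis of independence at α = 0.025.

0.07; fail to reject H₀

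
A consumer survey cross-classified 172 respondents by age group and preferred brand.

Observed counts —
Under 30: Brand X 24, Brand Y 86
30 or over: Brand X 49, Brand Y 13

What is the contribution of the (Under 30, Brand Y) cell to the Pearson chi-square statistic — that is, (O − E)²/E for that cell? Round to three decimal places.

Row total (Under 30) = 110; column total (Brand Y) = 99; N = 172.
Expected count E = 110 × 99 / 172 = 63.31395.
Contribution = (O − E)²/E = (86 − 63.31395)² / 63.31395 = 8.129.

8.129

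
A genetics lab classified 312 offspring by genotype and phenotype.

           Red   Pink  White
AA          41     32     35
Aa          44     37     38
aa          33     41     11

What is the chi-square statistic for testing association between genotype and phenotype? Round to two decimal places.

Row totals: 108, 119, 85. Column totals: 118, 110, 84. Grand total N = 312.
Expected counts (row total × column total / N):
  AA, Red: 108×118/312 = 40.846
  AA, Pink: 108×110/312 = 38.077
  AA, White: 108×84/312 = 29.077
  Aa, Red: 119×118/312 = 45.006
  Aa, Pink: 119×110/312 = 41.955
  Aa, White: 119×84/312 = 32.038
  aa, Red: 85×118/312 = 32.147
  aa, Pink: 85×110/312 = 29.968
  aa, White: 85×84/312 = 22.885
Contributions (O − E)²/E:
  (41 − 40.846)²/40.846 = 0.0006
  (32 − 38.077)²/38.077 = 0.9699
  (35 − 29.077)²/29.077 = 1.2065
  (44 − 45.006)²/45.006 = 0.0225
  (37 − 41.955)²/41.955 = 0.5852
  (38 − 32.038)²/32.038 = 1.1095
  (33 − 32.147)²/32.147 = 0.0226
  (41 − 29.968)²/29.968 = 4.0612
  (11 − 22.885)²/22.885 = 6.1723
χ² = 0.0006 + 0.9699 + 1.2065 + 0.0225 + 0.5852 + 1.1095 + 0.0226 + 4.0612 + 6.1723 = 14.15

14.15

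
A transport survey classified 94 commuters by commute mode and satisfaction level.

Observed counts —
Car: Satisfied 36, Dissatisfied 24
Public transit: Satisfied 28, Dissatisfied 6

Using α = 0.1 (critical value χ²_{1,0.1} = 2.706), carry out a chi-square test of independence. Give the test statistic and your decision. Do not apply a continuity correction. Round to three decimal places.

4.990; reject H₀

Row totals: 60, 34. Column totals: 64, 30. Grand total N = 94.
Expected counts (row total × column total / N):
  Car, Satisfied: 60×64/94 = 40.8511
  Car, Dissatisfied: 60×30/94 = 19.1489
  Public transit, Satisfied: 34×64/94 = 23.1489
  Public transit, Dissatisfied: 34×30/94 = 10.8511
Contributions (O − E)²/E:
  (36 − 40.8511)²/40.8511 = 0.5761
  (24 − 19.1489)²/19.1489 = 1.2290
  (28 − 23.1489)²/23.1489 = 1.0166
  (6 − 10.8511)²/10.8511 = 2.1687
χ² = 0.5761 + 1.2290 + 1.0166 + 2.1687 = 4.990
df = (2−1)(2−1) = 1. Since 4.990 > 2.706, reject the null hypothesis of independence at α = 0.1.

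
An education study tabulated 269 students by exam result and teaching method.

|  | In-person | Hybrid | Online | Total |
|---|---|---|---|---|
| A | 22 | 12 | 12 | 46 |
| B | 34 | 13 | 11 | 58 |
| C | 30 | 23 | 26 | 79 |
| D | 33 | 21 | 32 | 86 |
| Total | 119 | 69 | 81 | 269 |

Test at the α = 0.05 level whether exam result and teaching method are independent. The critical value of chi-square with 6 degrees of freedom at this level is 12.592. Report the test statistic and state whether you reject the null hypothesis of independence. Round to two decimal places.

9.16; fail to reject H₀

Grand total N = 269.
Expected counts (row total × column total / N):
  A, In-person: 46×119/269 = 20.349
  A, Hybrid: 46×69/269 = 11.799
  A, Online: 46×81/269 = 13.851
  B, In-person: 58×119/269 = 25.658
  B, Hybrid: 58×69/269 = 14.877
  B, Online: 58×81/269 = 17.465
  C, In-person: 79×119/269 = 34.948
  C, Hybrid: 79×69/269 = 20.264
  C, Online: 79×81/269 = 23.788
  D, In-person: 86×119/269 = 38.045
  D, Hybrid: 86×69/269 = 22.059
  D, Online: 86×81/269 = 25.896
Contributions (O − E)²/E:
  (22 − 20.349)²/20.349 = 0.1340
  (12 − 11.799)²/11.799 = 0.0034
  (12 − 13.851)²/13.851 = 0.2474
  (34 − 25.658)²/25.658 = 2.7122
  (13 − 14.877)²/14.877 = 0.2368
  (11 − 17.465)²/17.465 = 2.3931
  (30 − 34.948)²/34.948 = 0.7005
  (23 − 20.264)²/20.264 = 0.3694
  (26 − 23.788)²/23.788 = 0.2057
  (33 − 38.045)²/38.045 = 0.6690
  (21 − 22.059)²/22.059 = 0.0508
  (32 − 25.896)²/25.896 = 1.4388
χ² = 0.1340 + 0.0034 + 0.2474 + 2.7122 + 0.2368 + 2.3931 + 0.7005 + 0.3694 + 0.2057 + 0.6690 + 0.0508 + 1.4388 = 9.16
df = (4−1)(3−1) = 6. Since 9.16 < 12.592, fail to reject the null hypothesis of independence at α = 0.05.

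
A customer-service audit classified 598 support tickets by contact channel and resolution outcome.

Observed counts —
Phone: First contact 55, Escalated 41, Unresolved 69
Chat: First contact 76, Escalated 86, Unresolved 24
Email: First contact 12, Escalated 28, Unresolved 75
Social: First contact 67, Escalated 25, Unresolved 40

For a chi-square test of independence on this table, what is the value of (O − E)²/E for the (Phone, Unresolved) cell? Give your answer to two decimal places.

2.35

Row total (Phone) = 165; column total (Unresolved) = 208; N = 598.
Expected count E = 165 × 208 / 598 = 57.3913.
Contribution = (O − E)²/E = (69 − 57.3913)² / 57.3913 = 2.35.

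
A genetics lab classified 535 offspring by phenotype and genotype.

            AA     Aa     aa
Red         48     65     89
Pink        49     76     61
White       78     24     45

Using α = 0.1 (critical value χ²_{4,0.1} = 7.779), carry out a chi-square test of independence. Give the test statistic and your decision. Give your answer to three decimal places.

47.339; reject H₀

Row totals: 202, 186, 147. Column totals: 175, 165, 195. Grand total N = 535.
Expected counts (row total × column total / N):
  Red, AA: 202×175/535 = 66.0748
  Red, Aa: 202×165/535 = 62.2991
  Red, aa: 202×195/535 = 73.6262
  Pink, AA: 186×175/535 = 60.8411
  Pink, Aa: 186×165/535 = 57.3645
  Pink, aa: 186×195/535 = 67.7944
  White, AA: 147×175/535 = 48.0841
  White, Aa: 147×165/535 = 45.3364
  White, aa: 147×195/535 = 53.5794
Contributions (O − E)²/E:
  (48 − 66.0748)²/66.0748 = 4.9444
  (65 − 62.2991)²/62.2991 = 0.1171
  (89 − 73.6262)²/73.6262 = 3.2102
  (49 − 60.8411)²/60.8411 = 2.3046
  (76 − 57.3645)²/57.3645 = 6.0540
  (61 − 67.7944)²/67.7944 = 0.6809
  (78 − 48.0841)²/48.0841 = 18.6124
  (24 − 45.3364)²/45.3364 = 10.0414
  (45 − 53.5794)²/53.5794 = 1.3738
χ² = 4.9444 + 0.1171 + 3.2102 + 2.3046 + 6.0540 + 0.6809 + 18.6124 + 10.0414 + 1.3738 = 47.339
df = (3−1)(3−1) = 4. Since 47.339 > 7.779, reject the null hypothesis of independence at α = 0.1.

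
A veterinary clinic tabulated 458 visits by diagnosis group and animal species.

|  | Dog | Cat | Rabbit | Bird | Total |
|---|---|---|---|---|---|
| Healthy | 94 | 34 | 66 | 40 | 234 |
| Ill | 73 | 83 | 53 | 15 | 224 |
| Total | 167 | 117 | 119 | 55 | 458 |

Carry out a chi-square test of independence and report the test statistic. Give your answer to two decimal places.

35.74

Grand total N = 458.
Expected counts (row total × column total / N):
  Healthy, Dog: 234×167/458 = 85.323
  Healthy, Cat: 234×117/458 = 59.777
  Healthy, Rabbit: 234×119/458 = 60.799
  Healthy, Bird: 234×55/458 = 28.100
  Ill, Dog: 224×167/458 = 81.677
  Ill, Cat: 224×117/458 = 57.223
  Ill, Rabbit: 224×119/458 = 58.201
  Ill, Bird: 224×55/458 = 26.900
Contributions (O − E)²/E:
  (94 − 85.323)²/85.323 = 0.8824
  (34 − 59.777)²/59.777 = 11.1155
  (66 − 60.799)²/60.799 = 0.4449
  (40 − 28.100)²/28.100 = 5.0395
  (73 − 81.677)²/81.677 = 0.9218
  (83 − 57.223)²/57.223 = 11.6117
  (53 − 58.201)²/58.201 = 0.4648
  (15 − 26.900)²/26.900 = 5.2643
χ² = 0.8824 + 11.1155 + 0.4449 + 5.0395 + 0.9218 + 11.6117 + 0.4648 + 5.2643 = 35.74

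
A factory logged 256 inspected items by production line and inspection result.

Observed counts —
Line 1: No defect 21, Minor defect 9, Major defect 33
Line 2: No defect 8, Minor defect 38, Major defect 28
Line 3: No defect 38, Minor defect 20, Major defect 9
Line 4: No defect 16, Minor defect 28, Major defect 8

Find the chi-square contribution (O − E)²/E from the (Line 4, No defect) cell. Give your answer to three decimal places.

Row total (Line 4) = 52; column total (No defect) = 83; N = 256.
Expected count E = 52 × 83 / 256 = 16.8594.
Contribution = (O − E)²/E = (16 − 16.8594)² / 16.8594 = 0.044.

0.044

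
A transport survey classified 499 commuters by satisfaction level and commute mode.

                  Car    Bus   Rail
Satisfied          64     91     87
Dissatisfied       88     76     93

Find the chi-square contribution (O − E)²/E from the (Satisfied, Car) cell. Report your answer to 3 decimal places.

Row total (Satisfied) = 242; column total (Car) = 152; N = 499.
Expected count E = 242 × 152 / 499 = 73.7154.
Contribution = (O − E)²/E = (64 − 73.7154)² / 73.7154 = 1.280.

1.280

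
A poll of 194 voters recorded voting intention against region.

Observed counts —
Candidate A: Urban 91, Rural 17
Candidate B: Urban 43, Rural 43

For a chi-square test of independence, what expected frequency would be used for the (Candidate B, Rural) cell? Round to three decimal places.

Row total (Candidate B) = 86; column total (Rural) = 60; grand total N = 194.
Expected count = (row total × column total) / N = 86 × 60 / 194 = 26.598.

26.598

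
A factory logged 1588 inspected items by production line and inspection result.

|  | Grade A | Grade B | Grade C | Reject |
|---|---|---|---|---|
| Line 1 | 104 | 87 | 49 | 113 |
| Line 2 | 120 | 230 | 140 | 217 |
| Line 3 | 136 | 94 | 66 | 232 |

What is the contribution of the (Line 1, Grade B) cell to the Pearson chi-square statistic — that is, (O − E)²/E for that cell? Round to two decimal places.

Row total (Line 1) = 353; column total (Grade B) = 411; N = 1588.
Expected count E = 353 × 411 / 1588 = 91.362.
Contribution = (O − E)²/E = (87 − 91.362)² / 91.362 = 0.21.

0.21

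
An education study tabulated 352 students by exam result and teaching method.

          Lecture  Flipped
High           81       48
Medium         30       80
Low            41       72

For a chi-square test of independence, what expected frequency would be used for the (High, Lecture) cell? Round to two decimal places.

55.70

Row total (High) = 129; column total (Lecture) = 152; grand total N = 352.
Expected count = (row total × column total) / N = 129 × 152 / 352 = 55.70.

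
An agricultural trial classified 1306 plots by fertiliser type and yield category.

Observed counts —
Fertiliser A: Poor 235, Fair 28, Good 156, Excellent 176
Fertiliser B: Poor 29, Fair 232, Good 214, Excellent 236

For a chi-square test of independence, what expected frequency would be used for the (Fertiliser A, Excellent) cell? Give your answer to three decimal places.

187.703

Row total (Fertiliser A) = 595; column total (Excellent) = 412; grand total N = 1306.
Expected count = (row total × column total) / N = 595 × 412 / 1306 = 187.703.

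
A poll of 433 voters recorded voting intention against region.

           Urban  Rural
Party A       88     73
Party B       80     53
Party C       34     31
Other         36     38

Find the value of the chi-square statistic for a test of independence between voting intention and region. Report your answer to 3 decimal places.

Row totals: 161, 133, 65, 74. Column totals: 238, 195. Grand total N = 433.
Expected counts (row total × column total / N):
  Party A, Urban: 161×238/433 = 88.4942
  Party A, Rural: 161×195/433 = 72.5058
  Party B, Urban: 133×238/433 = 73.1039
  Party B, Rural: 133×195/433 = 59.8961
  Party C, Urban: 65×238/433 = 35.7275
  Party C, Rural: 65×195/433 = 29.2725
  Other, Urban: 74×238/433 = 40.6744
  Other, Rural: 74×195/433 = 33.3256
Contributions (O − E)²/E:
  (88 − 88.4942)²/88.4942 = 0.0028
  (73 − 72.5058)²/72.5058 = 0.0034
  (80 − 73.1039)²/73.1039 = 0.6505
  (53 − 59.8961)²/59.8961 = 0.7940
  (34 − 35.7275)²/35.7275 = 0.0835
  (31 − 29.2725)²/29.2725 = 0.1019
  (36 − 40.6744)²/40.6744 = 0.5372
  (38 − 33.3256)²/33.3256 = 0.6557
χ² = 0.0028 + 0.0034 + 0.6505 + 0.7940 + 0.0835 + 0.1019 + 0.5372 + 0.6557 = 2.829

2.829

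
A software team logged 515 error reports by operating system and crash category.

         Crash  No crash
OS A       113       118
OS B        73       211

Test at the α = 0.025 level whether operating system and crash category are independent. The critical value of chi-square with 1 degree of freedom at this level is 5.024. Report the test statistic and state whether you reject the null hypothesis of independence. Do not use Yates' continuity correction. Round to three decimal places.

Row totals: 231, 284. Column totals: 186, 329. Grand total N = 515.
Expected counts (row total × column total / N):
  OS A, Crash: 231×186/515 = 83.4291
  OS A, No crash: 231×329/515 = 147.5709
  OS B, Crash: 284×186/515 = 102.5709
  OS B, No crash: 284×329/515 = 181.4291
Contributions (O − E)²/E:
  (113 − 83.4291)²/83.4291 = 10.4812
  (118 − 147.5709)²/147.5709 = 5.9255
  (73 − 102.5709)²/102.5709 = 8.5252
  (211 − 181.4291)²/181.4291 = 4.8197
χ² = 10.4812 + 5.9255 + 8.5252 + 4.8197 = 29.752
df = (2−1)(2−1) = 1. Since 29.752 > 5.024, reject the null hypothesis of independence at α = 0.025.

29.752; reject H₀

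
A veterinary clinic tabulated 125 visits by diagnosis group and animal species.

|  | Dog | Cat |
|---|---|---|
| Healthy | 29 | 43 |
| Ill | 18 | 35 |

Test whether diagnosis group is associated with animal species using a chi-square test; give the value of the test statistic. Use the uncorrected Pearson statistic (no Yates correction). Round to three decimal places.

0.519

Row totals: 72, 53. Column totals: 47, 78. Grand total N = 125.
Expected counts (row total × column total / N):
  Healthy, Dog: 72×47/125 = 27.0720
  Healthy, Cat: 72×78/125 = 44.9280
  Ill, Dog: 53×47/125 = 19.9280
  Ill, Cat: 53×78/125 = 33.0720
Contributions (O − E)²/E:
  (29 − 27.0720)²/27.0720 = 0.1373
  (43 − 44.9280)²/44.9280 = 0.0827
  (18 − 19.9280)²/19.9280 = 0.1865
  (35 − 33.0720)²/33.0720 = 0.1124
χ² = 0.1373 + 0.0827 + 0.1865 + 0.1124 = 0.519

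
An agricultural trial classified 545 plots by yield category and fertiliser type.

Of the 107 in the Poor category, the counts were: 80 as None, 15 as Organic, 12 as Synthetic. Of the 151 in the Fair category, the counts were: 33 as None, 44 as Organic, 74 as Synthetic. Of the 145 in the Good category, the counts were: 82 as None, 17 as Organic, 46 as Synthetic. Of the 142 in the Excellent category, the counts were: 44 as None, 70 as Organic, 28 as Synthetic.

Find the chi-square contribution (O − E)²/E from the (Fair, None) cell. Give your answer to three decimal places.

16.664

Row total (Fair) = 151; column total (None) = 239; N = 545.
Expected count E = 151 × 239 / 545 = 66.2183.
Contribution = (O − E)²/E = (33 − 66.2183)² / 66.2183 = 16.664.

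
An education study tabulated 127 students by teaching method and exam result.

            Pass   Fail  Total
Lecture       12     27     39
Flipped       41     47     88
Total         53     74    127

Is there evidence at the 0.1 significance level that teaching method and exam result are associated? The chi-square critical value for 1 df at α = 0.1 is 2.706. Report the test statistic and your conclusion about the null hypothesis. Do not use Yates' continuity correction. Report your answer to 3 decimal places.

Grand total N = 127.
Expected counts (row total × column total / N):
  Lecture, Pass: 39×53/127 = 16.2756
  Lecture, Fail: 39×74/127 = 22.7244
  Flipped, Pass: 88×53/127 = 36.7244
  Flipped, Fail: 88×74/127 = 51.2756
Contributions (O − E)²/E:
  (12 − 16.2756)²/16.2756 = 1.1232
  (27 − 22.7244)²/22.7244 = 0.8045
  (41 − 36.7244)²/36.7244 = 0.4978
  (47 − 51.2756)²/51.2756 = 0.3565
χ² = 1.1232 + 0.8045 + 0.4978 + 0.3565 = 2.782
df = (2−1)(2−1) = 1. Since 2.782 > 2.706, reject the null hypothesis of independence at α = 0.1.

2.782; reject H₀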